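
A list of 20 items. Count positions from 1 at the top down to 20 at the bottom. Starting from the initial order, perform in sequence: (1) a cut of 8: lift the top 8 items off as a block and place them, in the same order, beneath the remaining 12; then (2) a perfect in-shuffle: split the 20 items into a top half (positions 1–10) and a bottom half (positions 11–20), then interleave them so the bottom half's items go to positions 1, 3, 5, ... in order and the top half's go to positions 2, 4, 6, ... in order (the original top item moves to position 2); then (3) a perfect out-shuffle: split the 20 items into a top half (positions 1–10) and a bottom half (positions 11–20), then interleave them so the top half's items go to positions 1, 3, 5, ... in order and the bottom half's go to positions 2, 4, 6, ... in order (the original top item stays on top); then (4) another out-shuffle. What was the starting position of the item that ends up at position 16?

8

Undo the operations in reverse order, starting from position 16:
  undo op 4 (out-shuffle, from bottom half): 16 ← 18
  undo op 3 (out-shuffle, from bottom half): 18 ← 19
  undo op 2 (in-shuffle, from bottom half): 19 ← 20
  undo op 1 (cut 8): 20 ← 8
So the item at position 16 came from original position 8.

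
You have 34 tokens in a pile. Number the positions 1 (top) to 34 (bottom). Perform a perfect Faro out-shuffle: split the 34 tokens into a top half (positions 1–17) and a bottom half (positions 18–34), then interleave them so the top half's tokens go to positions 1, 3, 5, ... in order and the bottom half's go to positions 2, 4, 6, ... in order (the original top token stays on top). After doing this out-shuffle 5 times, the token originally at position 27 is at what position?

Track the token's position through each out-shuffle:
27 → 20 → 6 → 11 → 21 → 8

8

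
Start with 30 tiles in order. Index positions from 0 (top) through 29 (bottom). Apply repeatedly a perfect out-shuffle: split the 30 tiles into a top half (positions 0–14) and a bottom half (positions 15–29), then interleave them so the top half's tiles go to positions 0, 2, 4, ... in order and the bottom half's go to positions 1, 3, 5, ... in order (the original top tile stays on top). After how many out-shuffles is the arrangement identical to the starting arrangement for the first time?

The out-shuffle permutes the 30 positions with cycle lengths [1, 1, 28].
Every tile is home exactly when every cycle has completed a whole number of laps, i.e. after lcm(1, 28) = 28 out-shuffles.

28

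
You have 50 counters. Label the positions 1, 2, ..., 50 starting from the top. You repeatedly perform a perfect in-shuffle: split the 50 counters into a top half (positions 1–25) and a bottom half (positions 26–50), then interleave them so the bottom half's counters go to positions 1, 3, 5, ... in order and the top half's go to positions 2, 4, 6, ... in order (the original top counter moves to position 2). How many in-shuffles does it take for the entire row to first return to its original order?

8

The in-shuffle permutes the 50 positions with cycle lengths [2, 8, 8, 8, 8, 8, 8].
Every counter is home exactly when every cycle has completed a whole number of laps, i.e. after lcm(2, 8) = 8 in-shuffles.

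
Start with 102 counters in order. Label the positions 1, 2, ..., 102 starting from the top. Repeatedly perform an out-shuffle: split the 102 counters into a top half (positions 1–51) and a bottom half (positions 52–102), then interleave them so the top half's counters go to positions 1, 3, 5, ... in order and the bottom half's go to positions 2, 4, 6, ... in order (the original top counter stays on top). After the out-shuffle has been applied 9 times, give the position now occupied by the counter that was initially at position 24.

61

Track the counter's position through each out-shuffle:
24 → 47 → 93 → 84 → 66 → 30 → 59 → 16 → 31 → 61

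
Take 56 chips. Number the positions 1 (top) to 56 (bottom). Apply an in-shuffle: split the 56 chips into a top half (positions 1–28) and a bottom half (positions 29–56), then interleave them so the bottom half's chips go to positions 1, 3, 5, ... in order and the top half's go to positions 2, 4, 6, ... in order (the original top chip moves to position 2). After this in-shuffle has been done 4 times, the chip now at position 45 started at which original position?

Work backwards from position 45, undoing one in-shuffle at a time:
45 ← 51 ← 54 ← 27 ← 42
So the chip now at position 45 started at position 42.

42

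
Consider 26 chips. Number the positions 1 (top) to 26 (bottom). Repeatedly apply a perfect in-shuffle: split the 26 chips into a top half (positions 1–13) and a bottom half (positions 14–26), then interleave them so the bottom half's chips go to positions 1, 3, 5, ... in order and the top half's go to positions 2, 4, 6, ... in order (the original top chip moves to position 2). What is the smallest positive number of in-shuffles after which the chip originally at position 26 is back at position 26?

Follow position 26 under repeated in-shuffles:
26 → 25 → 23 → 19 → 11 → 22 → 17 → 7 → 14 → 1 → 2 → 4 → 8 → 16 → 5 → 10 → 20 → 13 → 26
It first returns after 18 in-shuffles.

18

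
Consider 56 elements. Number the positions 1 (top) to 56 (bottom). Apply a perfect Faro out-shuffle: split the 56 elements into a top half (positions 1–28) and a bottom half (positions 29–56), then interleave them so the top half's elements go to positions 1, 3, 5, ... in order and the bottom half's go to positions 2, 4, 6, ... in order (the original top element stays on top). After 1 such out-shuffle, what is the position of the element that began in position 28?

55

Track the element's position through each out-shuffle:
28 → 55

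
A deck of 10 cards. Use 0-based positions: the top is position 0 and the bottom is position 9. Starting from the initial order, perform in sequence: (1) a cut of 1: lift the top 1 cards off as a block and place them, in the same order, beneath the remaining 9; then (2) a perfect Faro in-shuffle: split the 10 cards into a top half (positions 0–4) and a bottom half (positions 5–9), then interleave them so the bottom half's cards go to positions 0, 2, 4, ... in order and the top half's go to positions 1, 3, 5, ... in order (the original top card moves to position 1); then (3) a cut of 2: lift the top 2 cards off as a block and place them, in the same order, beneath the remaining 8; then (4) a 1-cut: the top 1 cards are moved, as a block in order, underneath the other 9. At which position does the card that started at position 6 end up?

Track the card from position 6 forward through each operation:
  after op 1 (cut 1): 6 → 5
  after op 2 (in-shuffle): 5 → 0
  after op 3 (cut 2): 0 → 8
  after op 4 (cut 1): 8 → 7

7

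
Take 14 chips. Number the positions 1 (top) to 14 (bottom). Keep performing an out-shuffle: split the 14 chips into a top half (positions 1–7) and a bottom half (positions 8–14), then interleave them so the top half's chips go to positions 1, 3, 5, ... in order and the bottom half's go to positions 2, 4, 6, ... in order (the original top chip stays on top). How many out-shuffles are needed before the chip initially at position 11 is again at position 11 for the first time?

12

Follow position 11 under repeated out-shuffles:
11 → 8 → 2 → 3 → 5 → 9 → 4 → 7 → 13 → 12 → 10 → 6 → 11
It first returns after 12 out-shuffles.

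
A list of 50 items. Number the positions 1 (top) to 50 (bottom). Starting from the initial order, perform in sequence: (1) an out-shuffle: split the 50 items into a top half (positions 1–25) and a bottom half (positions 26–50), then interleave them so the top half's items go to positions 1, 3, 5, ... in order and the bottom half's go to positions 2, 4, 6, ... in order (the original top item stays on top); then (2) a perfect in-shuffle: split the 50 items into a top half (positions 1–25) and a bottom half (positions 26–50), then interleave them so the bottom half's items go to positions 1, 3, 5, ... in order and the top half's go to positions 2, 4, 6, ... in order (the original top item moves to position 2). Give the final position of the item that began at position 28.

Track the item from position 28 forward through each operation:
  after op 1 (out-shuffle): 28 → 6
  after op 2 (in-shuffle): 6 → 12

12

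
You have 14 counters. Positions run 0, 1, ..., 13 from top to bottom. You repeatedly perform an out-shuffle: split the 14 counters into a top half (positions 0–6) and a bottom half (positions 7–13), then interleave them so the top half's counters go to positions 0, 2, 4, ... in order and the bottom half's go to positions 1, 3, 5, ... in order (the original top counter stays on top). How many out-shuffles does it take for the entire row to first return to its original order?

The out-shuffle permutes the 14 positions with cycle lengths [1, 1, 12].
Every counter is home exactly when every cycle has completed a whole number of laps, i.e. after lcm(1, 12) = 12 out-shuffles.

12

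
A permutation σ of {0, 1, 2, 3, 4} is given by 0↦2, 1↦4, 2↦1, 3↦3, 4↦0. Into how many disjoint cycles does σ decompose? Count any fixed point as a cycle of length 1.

Cycle decomposition: (0 2 1 4) (3).
2 cycles.

2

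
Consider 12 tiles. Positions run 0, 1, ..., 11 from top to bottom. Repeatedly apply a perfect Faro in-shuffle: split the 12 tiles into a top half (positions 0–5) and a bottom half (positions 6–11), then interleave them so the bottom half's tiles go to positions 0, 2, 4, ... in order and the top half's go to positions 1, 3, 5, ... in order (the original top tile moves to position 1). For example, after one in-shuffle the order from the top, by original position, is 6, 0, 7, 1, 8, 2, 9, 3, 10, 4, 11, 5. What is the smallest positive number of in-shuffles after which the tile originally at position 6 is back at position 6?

Follow position 6 under repeated in-shuffles:
6 → 0 → 1 → 3 → 7 → 2 → 5 → 11 → 10 → 8 → 4 → 9 → 6
It first returns after 12 in-shuffles.

12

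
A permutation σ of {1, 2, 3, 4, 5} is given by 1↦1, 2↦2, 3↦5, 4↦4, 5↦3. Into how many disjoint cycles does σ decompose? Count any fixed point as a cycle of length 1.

Cycle decomposition: (1) (2) (3 5) (4).
4 cycles.

4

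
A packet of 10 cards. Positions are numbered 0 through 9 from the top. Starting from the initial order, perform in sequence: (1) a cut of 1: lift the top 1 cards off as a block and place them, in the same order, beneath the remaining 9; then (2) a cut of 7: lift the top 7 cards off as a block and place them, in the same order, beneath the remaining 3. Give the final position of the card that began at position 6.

Track the card from position 6 forward through each operation:
  after op 1 (cut 1): 6 → 5
  after op 2 (cut 7): 5 → 8

8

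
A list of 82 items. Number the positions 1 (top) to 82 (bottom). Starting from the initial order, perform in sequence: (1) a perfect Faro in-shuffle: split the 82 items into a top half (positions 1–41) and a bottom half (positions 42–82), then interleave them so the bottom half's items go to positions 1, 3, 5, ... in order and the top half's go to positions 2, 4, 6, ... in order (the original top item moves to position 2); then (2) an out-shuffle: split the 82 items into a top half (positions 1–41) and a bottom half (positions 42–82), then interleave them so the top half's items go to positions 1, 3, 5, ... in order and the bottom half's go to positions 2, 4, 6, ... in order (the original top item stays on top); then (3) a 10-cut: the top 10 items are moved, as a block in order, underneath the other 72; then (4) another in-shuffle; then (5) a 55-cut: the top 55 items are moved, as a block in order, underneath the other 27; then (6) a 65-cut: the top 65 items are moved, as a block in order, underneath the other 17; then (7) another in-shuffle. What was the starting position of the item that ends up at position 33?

46

Undo the operations in reverse order, starting from position 33:
  undo op 7 (in-shuffle, from bottom half): 33 ← 58
  undo op 6 (cut 65): 58 ← 41
  undo op 5 (cut 55): 41 ← 14
  undo op 4 (in-shuffle, from top half): 14 ← 7
  undo op 3 (cut 10): 7 ← 17
  undo op 2 (out-shuffle, from top half): 17 ← 9
  undo op 1 (in-shuffle, from bottom half): 9 ← 46
So the item at position 33 came from original position 46.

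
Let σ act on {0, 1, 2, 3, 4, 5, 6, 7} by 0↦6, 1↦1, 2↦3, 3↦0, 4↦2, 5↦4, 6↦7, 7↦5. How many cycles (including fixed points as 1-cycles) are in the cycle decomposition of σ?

Cycle decomposition: (0 6 7 5 4 2 3) (1).
2 cycles.

2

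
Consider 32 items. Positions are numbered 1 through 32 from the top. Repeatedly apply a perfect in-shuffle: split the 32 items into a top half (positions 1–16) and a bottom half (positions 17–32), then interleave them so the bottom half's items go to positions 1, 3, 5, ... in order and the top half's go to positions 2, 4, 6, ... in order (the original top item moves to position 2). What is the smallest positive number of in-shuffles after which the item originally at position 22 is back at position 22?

2

Follow position 22 under repeated in-shuffles:
22 → 11 → 22
It first returns after 2 in-shuffles.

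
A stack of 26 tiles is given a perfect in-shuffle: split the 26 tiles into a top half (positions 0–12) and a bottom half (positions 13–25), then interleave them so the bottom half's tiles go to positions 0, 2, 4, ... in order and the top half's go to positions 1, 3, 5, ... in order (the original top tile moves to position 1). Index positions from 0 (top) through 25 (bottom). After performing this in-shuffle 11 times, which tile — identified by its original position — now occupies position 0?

19

Work backwards from position 0, undoing one in-shuffle at a time:
0 ← 13 ← 6 ← 16 ← 21 ← 10 ← 18 ← 22 ← 24 ← 25 ← 12 ← 19
So the tile now at position 0 started at position 19.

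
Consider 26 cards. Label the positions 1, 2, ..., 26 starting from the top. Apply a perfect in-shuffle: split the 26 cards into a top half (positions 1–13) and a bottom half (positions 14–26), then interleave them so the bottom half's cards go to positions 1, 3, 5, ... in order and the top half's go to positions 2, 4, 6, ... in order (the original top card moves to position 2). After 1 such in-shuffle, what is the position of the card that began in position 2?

Track the card's position through each in-shuffle:
2 → 4

4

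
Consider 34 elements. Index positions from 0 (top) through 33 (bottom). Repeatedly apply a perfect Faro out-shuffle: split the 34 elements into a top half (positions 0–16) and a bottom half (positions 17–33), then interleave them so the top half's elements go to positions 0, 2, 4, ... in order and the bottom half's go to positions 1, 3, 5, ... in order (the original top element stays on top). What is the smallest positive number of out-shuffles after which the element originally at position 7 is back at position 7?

10

Follow position 7 under repeated out-shuffles:
7 → 14 → 28 → 23 → 13 → 26 → 19 → 5 → 10 → 20 → 7
It first returns after 10 out-shuffles.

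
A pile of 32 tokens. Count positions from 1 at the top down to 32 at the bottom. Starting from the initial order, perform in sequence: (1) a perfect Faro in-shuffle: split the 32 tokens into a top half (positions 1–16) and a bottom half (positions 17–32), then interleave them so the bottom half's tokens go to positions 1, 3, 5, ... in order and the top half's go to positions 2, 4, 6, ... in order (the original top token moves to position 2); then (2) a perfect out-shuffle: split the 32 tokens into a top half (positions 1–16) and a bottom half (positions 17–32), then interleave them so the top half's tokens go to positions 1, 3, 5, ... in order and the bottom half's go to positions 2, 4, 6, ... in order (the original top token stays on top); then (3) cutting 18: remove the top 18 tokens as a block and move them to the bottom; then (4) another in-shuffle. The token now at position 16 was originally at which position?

31

Undo the operations in reverse order, starting from position 16:
  undo op 4 (in-shuffle, from top half): 16 ← 8
  undo op 3 (cut 18): 8 ← 26
  undo op 2 (out-shuffle, from bottom half): 26 ← 29
  undo op 1 (in-shuffle, from bottom half): 29 ← 31
So the token at position 16 came from original position 31.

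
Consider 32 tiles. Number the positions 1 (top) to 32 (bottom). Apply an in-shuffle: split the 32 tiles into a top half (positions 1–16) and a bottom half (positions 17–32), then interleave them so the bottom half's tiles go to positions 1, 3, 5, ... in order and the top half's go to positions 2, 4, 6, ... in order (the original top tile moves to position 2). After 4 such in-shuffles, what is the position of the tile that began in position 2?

Track the tile's position through each in-shuffle:
2 → 4 → 8 → 16 → 32

32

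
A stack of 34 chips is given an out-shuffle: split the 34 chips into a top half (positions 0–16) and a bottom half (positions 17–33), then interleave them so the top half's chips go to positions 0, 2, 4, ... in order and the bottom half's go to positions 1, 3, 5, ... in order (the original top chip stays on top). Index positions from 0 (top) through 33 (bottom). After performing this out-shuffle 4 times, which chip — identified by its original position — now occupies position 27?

Work backwards from position 27, undoing one out-shuffle at a time:
27 ← 30 ← 15 ← 24 ← 12
So the chip now at position 27 started at position 12.

12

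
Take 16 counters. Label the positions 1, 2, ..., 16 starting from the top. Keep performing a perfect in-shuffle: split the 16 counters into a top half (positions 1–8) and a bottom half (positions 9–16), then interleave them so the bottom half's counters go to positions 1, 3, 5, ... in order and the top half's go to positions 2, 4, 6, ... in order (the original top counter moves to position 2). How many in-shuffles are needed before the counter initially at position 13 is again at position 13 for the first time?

8

Follow position 13 under repeated in-shuffles:
13 → 9 → 1 → 2 → 4 → 8 → 16 → 15 → 13
It first returns after 8 in-shuffles.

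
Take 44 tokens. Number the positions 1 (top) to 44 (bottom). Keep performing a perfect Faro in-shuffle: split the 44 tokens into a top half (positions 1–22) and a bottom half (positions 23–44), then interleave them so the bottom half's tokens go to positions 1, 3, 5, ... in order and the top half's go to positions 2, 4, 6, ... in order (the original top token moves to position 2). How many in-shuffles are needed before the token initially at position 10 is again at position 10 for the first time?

6

Follow position 10 under repeated in-shuffles:
10 → 20 → 40 → 35 → 25 → 5 → 10
It first returns after 6 in-shuffles.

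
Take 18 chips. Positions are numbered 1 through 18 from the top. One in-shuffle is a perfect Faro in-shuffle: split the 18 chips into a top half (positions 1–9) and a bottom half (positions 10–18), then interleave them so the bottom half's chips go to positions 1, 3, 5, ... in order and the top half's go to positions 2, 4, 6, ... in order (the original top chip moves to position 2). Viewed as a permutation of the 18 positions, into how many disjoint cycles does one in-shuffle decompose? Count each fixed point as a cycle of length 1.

1

Trace each unvisited position around until it returns:
(1 2 4 8 16 13 ... len 18)
1 cycle in total.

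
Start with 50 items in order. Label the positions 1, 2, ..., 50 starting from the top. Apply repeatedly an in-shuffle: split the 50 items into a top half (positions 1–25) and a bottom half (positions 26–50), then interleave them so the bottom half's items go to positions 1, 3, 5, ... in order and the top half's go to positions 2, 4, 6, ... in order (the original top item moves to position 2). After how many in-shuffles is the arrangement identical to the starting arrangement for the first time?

8

The in-shuffle permutes the 50 positions with cycle lengths [2, 8, 8, 8, 8, 8, 8].
Every item is home exactly when every cycle has completed a whole number of laps, i.e. after lcm(2, 8) = 8 in-shuffles.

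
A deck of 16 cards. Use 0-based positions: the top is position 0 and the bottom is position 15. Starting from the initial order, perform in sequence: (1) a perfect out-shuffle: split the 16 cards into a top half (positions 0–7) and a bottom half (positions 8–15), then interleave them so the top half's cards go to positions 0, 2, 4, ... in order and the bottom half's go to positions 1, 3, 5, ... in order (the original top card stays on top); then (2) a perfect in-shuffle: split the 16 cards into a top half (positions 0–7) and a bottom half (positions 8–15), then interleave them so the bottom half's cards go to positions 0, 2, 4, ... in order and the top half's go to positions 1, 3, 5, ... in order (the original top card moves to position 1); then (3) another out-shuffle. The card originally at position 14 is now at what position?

Track the card from position 14 forward through each operation:
  after op 1 (out-shuffle): 14 → 13
  after op 2 (in-shuffle): 13 → 10
  after op 3 (out-shuffle): 10 → 5

5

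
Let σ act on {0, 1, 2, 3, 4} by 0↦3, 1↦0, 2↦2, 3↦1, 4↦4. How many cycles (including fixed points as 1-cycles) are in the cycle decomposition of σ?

3

Cycle decomposition: (0 3 1) (2) (4).
3 cycles.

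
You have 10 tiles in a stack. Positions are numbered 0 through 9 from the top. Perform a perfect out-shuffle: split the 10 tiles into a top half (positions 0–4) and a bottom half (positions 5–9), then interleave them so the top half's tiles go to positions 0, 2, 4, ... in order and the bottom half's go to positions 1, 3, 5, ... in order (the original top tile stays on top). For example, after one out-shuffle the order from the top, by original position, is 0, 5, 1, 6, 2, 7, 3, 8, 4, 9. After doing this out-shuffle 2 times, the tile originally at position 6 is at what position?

6

Track the tile's position through each out-shuffle:
6 → 3 → 6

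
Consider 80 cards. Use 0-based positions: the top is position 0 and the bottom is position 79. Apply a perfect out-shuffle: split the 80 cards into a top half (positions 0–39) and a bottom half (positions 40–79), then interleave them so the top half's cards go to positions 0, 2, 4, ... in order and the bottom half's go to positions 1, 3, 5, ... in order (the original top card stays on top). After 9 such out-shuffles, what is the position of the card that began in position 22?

Track the card's position through each out-shuffle:
22 → 44 → 9 → 18 → 36 → 72 → 65 → 51 → 23 → 46

46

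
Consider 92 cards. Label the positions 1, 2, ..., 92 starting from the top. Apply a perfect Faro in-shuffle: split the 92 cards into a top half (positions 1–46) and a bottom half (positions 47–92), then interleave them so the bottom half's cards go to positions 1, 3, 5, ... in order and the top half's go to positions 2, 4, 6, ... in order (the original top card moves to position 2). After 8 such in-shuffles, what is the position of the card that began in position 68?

17

Track the card's position through each in-shuffle:
68 → 43 → 86 → 79 → 65 → 37 → 74 → 55 → 17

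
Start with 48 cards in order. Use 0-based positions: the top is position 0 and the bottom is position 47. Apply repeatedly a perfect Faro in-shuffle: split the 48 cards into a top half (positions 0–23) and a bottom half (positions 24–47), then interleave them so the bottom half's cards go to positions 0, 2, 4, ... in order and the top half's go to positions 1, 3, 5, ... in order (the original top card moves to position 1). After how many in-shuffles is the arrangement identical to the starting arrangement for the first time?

The in-shuffle permutes the 48 positions with cycle lengths [3, 3, 21, 21].
Every card is home exactly when every cycle has completed a whole number of laps, i.e. after lcm(3, 21) = 21 in-shuffles.

21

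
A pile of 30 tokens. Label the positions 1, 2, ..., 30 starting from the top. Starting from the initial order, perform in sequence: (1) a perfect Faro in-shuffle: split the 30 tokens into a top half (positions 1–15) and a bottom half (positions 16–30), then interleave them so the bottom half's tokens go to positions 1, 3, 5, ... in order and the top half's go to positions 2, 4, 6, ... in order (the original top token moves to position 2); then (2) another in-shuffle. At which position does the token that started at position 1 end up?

Track the token from position 1 forward through each operation:
  after op 1 (in-shuffle): 1 → 2
  after op 2 (in-shuffle): 2 → 4

4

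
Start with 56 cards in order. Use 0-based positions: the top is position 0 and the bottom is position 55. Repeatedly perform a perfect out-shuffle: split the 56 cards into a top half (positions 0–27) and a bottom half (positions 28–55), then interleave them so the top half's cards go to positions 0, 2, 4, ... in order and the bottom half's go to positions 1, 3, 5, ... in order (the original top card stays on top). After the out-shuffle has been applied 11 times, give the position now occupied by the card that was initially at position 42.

51

Track the card's position through each out-shuffle:
42 → 29 → 3 → 6 → 12 → 24 → 48 → 41 → 27 → 54 → 53 → 51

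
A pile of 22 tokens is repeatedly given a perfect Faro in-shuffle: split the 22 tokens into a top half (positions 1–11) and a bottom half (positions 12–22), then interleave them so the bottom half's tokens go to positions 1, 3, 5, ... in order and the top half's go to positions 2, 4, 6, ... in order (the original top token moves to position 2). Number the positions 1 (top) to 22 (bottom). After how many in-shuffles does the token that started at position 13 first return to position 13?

11

Follow position 13 under repeated in-shuffles:
13 → 3 → 6 → 12 → 1 → 2 → 4 → 8 → 16 → 9 → 18 → 13
It first returns after 11 in-shuffles.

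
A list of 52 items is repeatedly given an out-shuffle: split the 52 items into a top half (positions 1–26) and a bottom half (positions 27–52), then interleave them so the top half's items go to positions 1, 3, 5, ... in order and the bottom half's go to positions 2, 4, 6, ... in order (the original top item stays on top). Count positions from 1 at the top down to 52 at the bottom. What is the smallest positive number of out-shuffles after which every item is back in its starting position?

8

The out-shuffle permutes the 52 positions with cycle lengths [1, 1, 2, 8, 8, 8, 8, 8, 8].
Every item is home exactly when every cycle has completed a whole number of laps, i.e. after lcm(1, 2, 8) = 8 out-shuffles.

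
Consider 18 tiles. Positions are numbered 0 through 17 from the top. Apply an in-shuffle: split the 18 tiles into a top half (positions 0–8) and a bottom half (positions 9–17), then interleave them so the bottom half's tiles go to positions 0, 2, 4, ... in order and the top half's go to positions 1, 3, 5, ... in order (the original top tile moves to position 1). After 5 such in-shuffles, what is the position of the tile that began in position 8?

2

Track the tile's position through each in-shuffle:
8 → 17 → 16 → 14 → 10 → 2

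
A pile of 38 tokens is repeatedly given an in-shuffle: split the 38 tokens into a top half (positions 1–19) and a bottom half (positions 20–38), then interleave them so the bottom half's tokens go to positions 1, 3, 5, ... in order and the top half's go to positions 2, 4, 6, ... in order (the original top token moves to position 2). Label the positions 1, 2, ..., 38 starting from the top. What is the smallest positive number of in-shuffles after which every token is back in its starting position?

12

The in-shuffle permutes the 38 positions with cycle lengths [2, 12, 12, 12].
Every token is home exactly when every cycle has completed a whole number of laps, i.e. after lcm(2, 12) = 12 in-shuffles.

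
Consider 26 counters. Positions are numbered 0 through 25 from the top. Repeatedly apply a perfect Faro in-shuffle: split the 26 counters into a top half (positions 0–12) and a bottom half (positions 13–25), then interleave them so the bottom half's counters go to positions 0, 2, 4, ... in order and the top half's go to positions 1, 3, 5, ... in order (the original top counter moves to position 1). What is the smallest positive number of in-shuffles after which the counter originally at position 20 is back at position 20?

Follow position 20 under repeated in-shuffles:
20 → 14 → 2 → 5 → 11 → 23 → 20
It first returns after 6 in-shuffles.

6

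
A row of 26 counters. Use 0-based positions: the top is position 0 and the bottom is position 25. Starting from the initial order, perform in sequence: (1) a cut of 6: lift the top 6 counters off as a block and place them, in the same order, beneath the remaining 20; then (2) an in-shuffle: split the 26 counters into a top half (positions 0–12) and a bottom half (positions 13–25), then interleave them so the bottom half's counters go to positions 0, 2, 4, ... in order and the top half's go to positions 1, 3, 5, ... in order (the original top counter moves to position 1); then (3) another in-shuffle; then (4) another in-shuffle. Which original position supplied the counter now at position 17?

Undo the operations in reverse order, starting from position 17:
  undo op 4 (in-shuffle, from top half): 17 ← 8
  undo op 3 (in-shuffle, from bottom half): 8 ← 17
  undo op 2 (in-shuffle, from top half): 17 ← 8
  undo op 1 (cut 6): 8 ← 14
So the counter at position 17 came from original position 14.

14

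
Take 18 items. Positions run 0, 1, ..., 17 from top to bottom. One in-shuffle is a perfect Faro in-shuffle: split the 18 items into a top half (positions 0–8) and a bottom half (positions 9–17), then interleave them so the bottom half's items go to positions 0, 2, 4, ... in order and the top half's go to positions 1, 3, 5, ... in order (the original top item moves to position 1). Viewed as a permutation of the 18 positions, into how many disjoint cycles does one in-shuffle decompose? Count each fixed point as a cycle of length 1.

Trace each unvisited position around until it returns:
(0 1 3 7 15 12 ... len 18)
1 cycle in total.

1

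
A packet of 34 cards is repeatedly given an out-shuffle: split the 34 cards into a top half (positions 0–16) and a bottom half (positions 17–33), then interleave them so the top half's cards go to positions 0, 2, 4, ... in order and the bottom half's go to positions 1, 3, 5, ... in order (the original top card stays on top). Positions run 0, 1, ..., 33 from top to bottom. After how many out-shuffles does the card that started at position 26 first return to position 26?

10

Follow position 26 under repeated out-shuffles:
26 → 19 → 5 → 10 → 20 → 7 → 14 → 28 → 23 → 13 → 26
It first returns after 10 out-shuffles.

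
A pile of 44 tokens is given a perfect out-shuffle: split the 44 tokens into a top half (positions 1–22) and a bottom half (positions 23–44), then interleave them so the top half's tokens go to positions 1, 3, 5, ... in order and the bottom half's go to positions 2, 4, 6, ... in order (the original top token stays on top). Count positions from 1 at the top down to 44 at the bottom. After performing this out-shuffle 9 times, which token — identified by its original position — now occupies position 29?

37

Work backwards from position 29, undoing one out-shuffle at a time:
29 ← 15 ← 8 ← 26 ← 35 ← 18 ← 31 ← 16 ← 30 ← 37
So the token now at position 29 started at position 37.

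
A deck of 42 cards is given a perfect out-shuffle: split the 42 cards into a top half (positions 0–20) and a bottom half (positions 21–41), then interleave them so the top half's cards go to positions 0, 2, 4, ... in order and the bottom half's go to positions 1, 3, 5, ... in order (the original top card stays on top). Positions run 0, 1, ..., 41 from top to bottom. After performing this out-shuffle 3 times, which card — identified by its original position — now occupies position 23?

8

Work backwards from position 23, undoing one out-shuffle at a time:
23 ← 32 ← 16 ← 8
So the card now at position 23 started at position 8.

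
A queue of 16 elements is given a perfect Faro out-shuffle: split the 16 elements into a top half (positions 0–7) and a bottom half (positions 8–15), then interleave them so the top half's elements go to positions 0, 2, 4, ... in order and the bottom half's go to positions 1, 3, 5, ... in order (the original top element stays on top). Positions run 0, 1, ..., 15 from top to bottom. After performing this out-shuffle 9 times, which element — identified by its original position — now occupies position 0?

Work backwards from position 0, undoing one out-shuffle at a time:
0 ← 0 ← 0 ← 0 ← 0 ← 0 ← 0 ← 0 ← 0 ← 0
So the element now at position 0 started at position 0.

0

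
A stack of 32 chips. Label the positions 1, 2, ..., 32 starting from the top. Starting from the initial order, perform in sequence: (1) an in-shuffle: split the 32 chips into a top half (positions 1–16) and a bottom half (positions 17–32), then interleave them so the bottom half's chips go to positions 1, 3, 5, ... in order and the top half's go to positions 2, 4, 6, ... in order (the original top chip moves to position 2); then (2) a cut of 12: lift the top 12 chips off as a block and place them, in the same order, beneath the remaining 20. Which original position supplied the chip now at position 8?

10

Undo the operations in reverse order, starting from position 8:
  undo op 2 (cut 12): 8 ← 20
  undo op 1 (in-shuffle, from top half): 20 ← 10
So the chip at position 8 came from original position 10.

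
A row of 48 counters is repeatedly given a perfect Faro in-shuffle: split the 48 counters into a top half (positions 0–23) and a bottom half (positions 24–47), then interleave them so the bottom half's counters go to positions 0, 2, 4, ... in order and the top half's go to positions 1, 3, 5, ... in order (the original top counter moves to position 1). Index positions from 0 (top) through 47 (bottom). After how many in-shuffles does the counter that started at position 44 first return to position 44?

21

Follow position 44 under repeated in-shuffles:
44 → 40 → 32 → 16 → 33 → 18 → 37 → 26 → ... → 44 (length 21)
It first returns after 21 in-shuffles.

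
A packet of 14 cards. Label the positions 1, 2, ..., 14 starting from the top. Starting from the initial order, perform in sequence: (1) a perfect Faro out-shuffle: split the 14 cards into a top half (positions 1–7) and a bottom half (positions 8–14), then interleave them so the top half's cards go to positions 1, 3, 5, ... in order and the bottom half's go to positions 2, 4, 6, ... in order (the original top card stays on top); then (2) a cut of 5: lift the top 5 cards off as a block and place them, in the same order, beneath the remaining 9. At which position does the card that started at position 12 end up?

5

Track the card from position 12 forward through each operation:
  after op 1 (out-shuffle): 12 → 10
  after op 2 (cut 5): 10 → 5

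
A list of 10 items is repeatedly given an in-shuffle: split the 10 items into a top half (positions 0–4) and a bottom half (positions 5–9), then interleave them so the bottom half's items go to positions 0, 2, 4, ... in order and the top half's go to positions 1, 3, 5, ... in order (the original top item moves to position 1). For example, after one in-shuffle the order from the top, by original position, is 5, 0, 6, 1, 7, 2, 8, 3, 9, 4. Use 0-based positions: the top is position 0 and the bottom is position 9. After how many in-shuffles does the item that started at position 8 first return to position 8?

10

Follow position 8 under repeated in-shuffles:
8 → 6 → 2 → 5 → 0 → 1 → 3 → 7 → 4 → 9 → 8
It first returns after 10 in-shuffles.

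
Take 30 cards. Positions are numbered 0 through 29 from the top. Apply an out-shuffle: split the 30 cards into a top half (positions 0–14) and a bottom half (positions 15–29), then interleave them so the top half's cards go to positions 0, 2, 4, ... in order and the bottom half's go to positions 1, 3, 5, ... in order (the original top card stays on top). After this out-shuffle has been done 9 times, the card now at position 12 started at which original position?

22

Work backwards from position 12, undoing one out-shuffle at a time:
12 ← 6 ← 3 ← 16 ← 8 ← 4 ← 2 ← 1 ← 15 ← 22
So the card now at position 12 started at position 22.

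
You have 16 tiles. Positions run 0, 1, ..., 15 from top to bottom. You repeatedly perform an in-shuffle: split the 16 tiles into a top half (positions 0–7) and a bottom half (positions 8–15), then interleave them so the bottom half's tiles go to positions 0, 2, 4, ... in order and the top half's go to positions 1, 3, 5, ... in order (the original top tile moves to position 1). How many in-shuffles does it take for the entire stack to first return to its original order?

8

The in-shuffle permutes the 16 positions with cycle lengths [8, 8].
Every tile is home exactly when every cycle has completed a whole number of laps, i.e. after lcm(8) = 8 in-shuffles.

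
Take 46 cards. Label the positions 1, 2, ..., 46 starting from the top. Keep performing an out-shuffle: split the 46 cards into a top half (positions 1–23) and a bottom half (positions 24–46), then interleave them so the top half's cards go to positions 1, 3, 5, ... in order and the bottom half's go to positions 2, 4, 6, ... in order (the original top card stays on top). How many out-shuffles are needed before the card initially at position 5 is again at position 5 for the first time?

Follow position 5 under repeated out-shuffles:
5 → 9 → 17 → 33 → 20 → 39 → 32 → 18 → 35 → 24 → 2 → 3 → 5
It first returns after 12 out-shuffles.

12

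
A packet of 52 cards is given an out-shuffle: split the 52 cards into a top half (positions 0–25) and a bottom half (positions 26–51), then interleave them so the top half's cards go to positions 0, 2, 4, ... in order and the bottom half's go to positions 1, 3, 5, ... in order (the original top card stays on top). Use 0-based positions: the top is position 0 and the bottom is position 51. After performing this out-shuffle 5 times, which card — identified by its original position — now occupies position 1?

8

Work backwards from position 1, undoing one out-shuffle at a time:
1 ← 26 ← 13 ← 32 ← 16 ← 8
So the card now at position 1 started at position 8.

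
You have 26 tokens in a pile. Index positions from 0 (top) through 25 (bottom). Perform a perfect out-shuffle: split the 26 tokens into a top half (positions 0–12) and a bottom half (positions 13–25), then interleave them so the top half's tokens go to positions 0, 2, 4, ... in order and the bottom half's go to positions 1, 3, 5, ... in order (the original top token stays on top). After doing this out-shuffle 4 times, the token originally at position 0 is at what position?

0

Position 0 is a fixed point of every out-shuffle, so the token never moves.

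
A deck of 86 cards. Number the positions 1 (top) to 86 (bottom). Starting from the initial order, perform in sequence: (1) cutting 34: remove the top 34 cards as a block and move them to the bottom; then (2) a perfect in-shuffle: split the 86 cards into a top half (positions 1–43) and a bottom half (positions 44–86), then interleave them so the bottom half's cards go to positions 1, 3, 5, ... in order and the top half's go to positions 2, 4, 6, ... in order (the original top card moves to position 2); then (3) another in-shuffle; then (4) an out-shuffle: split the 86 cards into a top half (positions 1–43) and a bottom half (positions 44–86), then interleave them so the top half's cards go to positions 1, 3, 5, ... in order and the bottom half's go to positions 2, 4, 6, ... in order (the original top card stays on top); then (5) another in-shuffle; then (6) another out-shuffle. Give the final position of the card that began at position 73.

33

Track the card from position 73 forward through each operation:
  after op 1 (cut 34): 73 → 39
  after op 2 (in-shuffle): 39 → 78
  after op 3 (in-shuffle): 78 → 69
  after op 4 (out-shuffle): 69 → 52
  after op 5 (in-shuffle): 52 → 17
  after op 6 (out-shuffle): 17 → 33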